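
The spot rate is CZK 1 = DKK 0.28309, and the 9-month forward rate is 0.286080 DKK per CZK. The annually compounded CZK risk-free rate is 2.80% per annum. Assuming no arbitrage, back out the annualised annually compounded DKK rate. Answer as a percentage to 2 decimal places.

T = 9/12 years.
CIP gives F = S · g_DKK/g_CZK, so g_DKK/g_CZK = 0.28608/0.28309 = 1.0105620.
CZK growth factor: (1 + 0.0280)^(9/12) = 1.0209273.
Hence g_DKK = 1.0317103.
r = 1.0317103^(12/9) − 1 = 0.042502 → 4.25%.

4.25%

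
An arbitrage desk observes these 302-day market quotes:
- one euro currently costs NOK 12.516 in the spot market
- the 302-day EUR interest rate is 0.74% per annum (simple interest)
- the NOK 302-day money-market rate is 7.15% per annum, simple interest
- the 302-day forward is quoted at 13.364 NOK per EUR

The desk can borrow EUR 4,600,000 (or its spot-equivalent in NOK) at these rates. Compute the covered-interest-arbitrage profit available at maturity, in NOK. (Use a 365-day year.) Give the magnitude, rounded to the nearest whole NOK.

NOK 871,201

T = 302/365 years.
Keep in EUR, deliver into the forward: 4,600,000·1.0061227397·13.364 = NOK 61,850,791.75.
Swap to NOK now, deposit: 4,600,000·12.516·1.0591589041 = NOK 60,979,591.08.
The quoted forward overvalues EUR, so borrow NOK, buy EUR at spot, deposit the EUR at 0.74%, and sell the proceeds forward at 13.364.
Profit = 61,850,791.75 − 60,979,591.08 = NOK 871,201.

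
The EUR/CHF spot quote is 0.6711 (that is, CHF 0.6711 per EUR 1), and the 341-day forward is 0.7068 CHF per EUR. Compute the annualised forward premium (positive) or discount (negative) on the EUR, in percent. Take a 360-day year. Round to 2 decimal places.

+5.62%

T = 341/360 years.
(F − S)/S = (0.7068 − 0.6711)/0.6711 = 0.0531962.
Per annum: 0.0531962 / (341/360) = 0.056160 = 5.62%.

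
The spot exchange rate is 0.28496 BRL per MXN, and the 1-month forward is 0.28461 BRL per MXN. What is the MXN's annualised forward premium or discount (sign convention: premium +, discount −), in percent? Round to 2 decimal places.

-1.47%

T = 1/12 years.
Period premium: (0.28461 − 0.28496)/0.28496 = -0.0012282.
Per annum: -0.0012282 / (1/12) = -0.014738 = -1.47%.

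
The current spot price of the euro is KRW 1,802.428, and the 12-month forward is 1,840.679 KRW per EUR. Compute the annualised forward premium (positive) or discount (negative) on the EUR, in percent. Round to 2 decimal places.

+2.12%

T = 1 year.
Period premium: (1840.679 − 1802.428)/1802.428 = 0.0212219.
Per annum: 0.0212219 / 1 = 0.021222 = 2.12%.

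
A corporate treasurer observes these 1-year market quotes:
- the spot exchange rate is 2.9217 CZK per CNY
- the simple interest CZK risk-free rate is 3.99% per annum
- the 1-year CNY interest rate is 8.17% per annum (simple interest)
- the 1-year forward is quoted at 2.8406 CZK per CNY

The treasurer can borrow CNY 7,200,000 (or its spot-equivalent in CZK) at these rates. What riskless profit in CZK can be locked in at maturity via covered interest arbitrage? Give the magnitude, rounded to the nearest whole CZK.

CZK 247,689

T = 1 year.
Keep in CNY, deliver into the forward: 7,200,000·1.081700·2.8406 = CZK 22,123,274.54.
Swap to CZK now, deposit: 7,200,000·2.9217·1.039900 = CZK 21,875,585.98.
The quoted forward overvalues CNY, so borrow CZK, buy CNY at spot, deposit the CNY at 8.17%, and sell the proceeds forward at 2.8406.
The gap between the two covered legs is CZK 247,689.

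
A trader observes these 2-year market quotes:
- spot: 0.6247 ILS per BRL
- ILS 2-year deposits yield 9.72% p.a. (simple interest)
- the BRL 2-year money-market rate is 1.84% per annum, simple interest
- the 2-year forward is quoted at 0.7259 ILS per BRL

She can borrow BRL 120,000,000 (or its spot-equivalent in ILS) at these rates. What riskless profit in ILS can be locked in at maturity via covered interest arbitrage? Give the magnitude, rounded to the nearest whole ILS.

T = 2 years.
Keep in BRL, deliver into the forward: 120,000,000·1.036800·0.7259 = ILS 90,313,574.40.
Swap to ILS now, deposit: 120,000,000·0.6247·1.194400 = ILS 89,537,001.60.
The quoted forward overvalues BRL, so borrow ILS, buy BRL at spot, deposit the BRL at 1.84%, and sell the proceeds forward at 0.7259.
The gap between the two covered legs is ILS 776,573.

ILS 776,573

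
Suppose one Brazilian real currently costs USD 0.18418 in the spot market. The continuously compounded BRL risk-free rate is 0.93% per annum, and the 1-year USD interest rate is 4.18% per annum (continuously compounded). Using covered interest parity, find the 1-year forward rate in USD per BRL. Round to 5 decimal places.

T = 1 year.
USD accumulates by e^(0.0418×1) = 1.0426859.
BRL accumulates by e^(0.0093×1) = 1.0093434.
So F = 0.18418 × 1.0426859 / 1.0093434 = 0.1902642 (USD/BRL).

0.19026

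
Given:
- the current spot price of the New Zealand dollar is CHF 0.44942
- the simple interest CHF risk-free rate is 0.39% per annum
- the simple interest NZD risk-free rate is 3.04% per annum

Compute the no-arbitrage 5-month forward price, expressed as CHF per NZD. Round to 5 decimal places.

T = 5/12 years.
CHF growth factor: 1 + 0.0039×5/12 = 1.001625.
NZD growth factor: 1 + 0.0304×5/12 = 1.0126667.
So F = 0.44942 × 1.001625 / 1.0126667 = 0.4445197 (CHF/NZD).

0.44452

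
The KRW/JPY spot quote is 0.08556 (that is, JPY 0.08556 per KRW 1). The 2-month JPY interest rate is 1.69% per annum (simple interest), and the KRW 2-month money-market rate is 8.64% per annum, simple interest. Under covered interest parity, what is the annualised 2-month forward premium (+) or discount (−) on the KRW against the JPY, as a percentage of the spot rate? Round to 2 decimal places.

T = 2/12 years.
F = S · g_JPY/g_KRW = 0.08556 × 1.0028167/1.014400 = 0.08458300.
Annualised premium = (F − S)/S × (1/T) = (0.08458300 − 0.08556)/0.08556 ÷ (2/12) = -6.85%.

-6.85%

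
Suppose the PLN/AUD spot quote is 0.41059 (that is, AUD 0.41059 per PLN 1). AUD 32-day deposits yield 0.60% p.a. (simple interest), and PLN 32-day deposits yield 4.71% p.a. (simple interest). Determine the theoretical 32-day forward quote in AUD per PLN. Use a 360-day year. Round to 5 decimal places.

0.40910

T = 32/360 years.
AUD growth factor: 1 + 0.0060×32/360 = 1.0005333.
PLN growth factor: 1 + 0.0471×32/360 = 1.0041867.
CIP: F = S · (grow AUD)/(grow PLN) = 0.41059 × 1.0005333/1.0041867 = 0.4090962 AUD per PLN.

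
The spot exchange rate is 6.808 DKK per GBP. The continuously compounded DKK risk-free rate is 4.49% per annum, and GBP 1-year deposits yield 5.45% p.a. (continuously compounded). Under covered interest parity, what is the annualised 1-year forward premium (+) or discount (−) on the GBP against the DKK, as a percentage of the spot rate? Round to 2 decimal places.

T = 1 year.
CIP forward (DKK per GBP) = 6.808 × 1.0459233/1.0560125 = 6.742956.
Annualised premium = (F − S)/S × (1/T) = (6.742956 − 6.808)/6.808 ÷ 1 = -0.96%.

-0.96%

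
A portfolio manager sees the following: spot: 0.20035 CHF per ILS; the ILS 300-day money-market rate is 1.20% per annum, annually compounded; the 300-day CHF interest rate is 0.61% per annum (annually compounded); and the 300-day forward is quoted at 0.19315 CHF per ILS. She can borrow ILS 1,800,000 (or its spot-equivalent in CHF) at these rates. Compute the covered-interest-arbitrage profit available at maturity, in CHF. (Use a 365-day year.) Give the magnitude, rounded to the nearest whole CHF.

T = 300/365 years.
Keep in ILS, deliver into the forward: 1,800,000·1.00985252·0.19315 = CHF 351,095.43.
Swap to CHF now, deposit: 1,800,000·0.20035·1.00501098 = CHF 362,437.11.
The quoted forward undervalues ILS, so borrow ILS, convert to CHF at spot, deposit the CHF at 0.61%, and buy ILS forward at 0.19315 to cover the loan.
The gap between the two covered legs is CHF 11,342.

CHF 11,342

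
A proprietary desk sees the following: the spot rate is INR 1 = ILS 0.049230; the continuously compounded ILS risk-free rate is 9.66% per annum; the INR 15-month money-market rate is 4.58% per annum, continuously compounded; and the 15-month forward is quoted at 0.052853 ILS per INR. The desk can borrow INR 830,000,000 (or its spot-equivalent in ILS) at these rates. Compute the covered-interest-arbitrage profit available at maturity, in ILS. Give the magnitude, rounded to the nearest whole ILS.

ILS 347,612

T = 15/12 years.
Keep in INR, deliver into the forward: 830,000,000·1.0589205074·0.052853 = ILS 46,452,714.23.
Swap to ILS now, deposit: 830,000,000·0.049230·1.1283427914 = ILS 46,105,101.97.
The quoted forward overvalues INR, so borrow ILS, buy INR at spot, deposit the INR at 4.58%, and sell the proceeds forward at 0.052853.
Arbitrage profit = |46,452,714.23 − 46,105,101.97| = ILS 347,612.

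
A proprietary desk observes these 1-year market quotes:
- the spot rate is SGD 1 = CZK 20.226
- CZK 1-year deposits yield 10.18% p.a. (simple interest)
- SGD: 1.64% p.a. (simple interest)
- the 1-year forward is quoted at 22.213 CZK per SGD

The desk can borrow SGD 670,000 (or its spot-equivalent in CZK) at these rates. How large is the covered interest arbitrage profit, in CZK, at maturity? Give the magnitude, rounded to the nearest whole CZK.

CZK 195,832

T = 1 year.
Invest the SGD and cover forward: 670,000 × 1.016400 × 22.213 = CZK 15,126,786.44.
Convert at spot and invest in CZK: 670,000 × 20.226 × 1.101800 = CZK 14,930,954.56.
The quoted forward overvalues SGD, so borrow CZK, buy SGD at spot, deposit the SGD at 1.64%, and sell the proceeds forward at 22.213.
Profit = 15,126,786.44 − 14,930,954.56 = CZK 195,832.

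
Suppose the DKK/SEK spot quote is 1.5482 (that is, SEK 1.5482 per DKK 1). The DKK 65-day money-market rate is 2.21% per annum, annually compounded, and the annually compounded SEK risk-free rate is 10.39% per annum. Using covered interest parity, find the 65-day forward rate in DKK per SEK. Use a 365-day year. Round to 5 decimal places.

T = 65/365 years.
SEK growth factor: (1 + 0.1039)^(65/365) = 1.0177592.
DKK accumulates by (1 + 0.0221)^(65/365) = 1.0039003.
So F = 1.5482 × 1.0177592 / 1.0039003 = 1.569573 (SEK/DKK).
Quoted the other way: 1/1.569573 = 0.63712 DKK per SEK.

0.63712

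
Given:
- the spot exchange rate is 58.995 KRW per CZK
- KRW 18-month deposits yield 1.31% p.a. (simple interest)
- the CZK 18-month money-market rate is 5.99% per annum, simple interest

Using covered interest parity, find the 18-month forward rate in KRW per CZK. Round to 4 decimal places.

T = 18/12 years.
KRW accumulates by 1 + 0.0131×18/12 = 1.019650.
CZK growth factor: 1 + 0.0599×18/12 = 1.089850.
Forward (KRW per CZK) = 58.995 × 1.019650 / 1.089850 = 55.194983.

55.1950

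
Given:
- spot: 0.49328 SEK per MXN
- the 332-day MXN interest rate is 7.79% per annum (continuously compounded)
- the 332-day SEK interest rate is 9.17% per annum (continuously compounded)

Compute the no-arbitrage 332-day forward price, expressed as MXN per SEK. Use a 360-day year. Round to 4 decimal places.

2.0016

T = 332/360 years.
SEK accumulates by e^(0.0917×332/360) = 1.0882466.
MXN accumulates by e^(0.0779×332/360) = 1.0744846.
CIP: F = S · (grow SEK)/(grow MXN) = 0.49328 × 1.0882466/1.0744846 = 0.4995979 SEK per MXN.
Invert for MXN per SEK: 1 / 0.4995979 = 2.0016.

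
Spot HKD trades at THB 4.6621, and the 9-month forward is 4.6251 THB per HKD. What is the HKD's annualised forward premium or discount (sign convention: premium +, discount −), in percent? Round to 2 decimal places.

T = 9/12 years.
(F − S)/S = (4.6251 − 4.6621)/4.6621 = -0.0079363.
Per annum: -0.0079363 / (9/12) = -0.010582 = -1.06%.

-1.06%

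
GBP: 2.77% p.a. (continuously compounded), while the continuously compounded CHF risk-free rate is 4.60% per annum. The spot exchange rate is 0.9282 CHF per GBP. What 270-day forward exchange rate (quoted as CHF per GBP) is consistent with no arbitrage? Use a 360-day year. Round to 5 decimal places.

0.94103

T = 270/360 years.
CHF accumulates by e^(0.0460×270/360) = 1.035102.
GBP accumulates by e^(0.0277×270/360) = 1.0209923.
Forward (CHF per GBP) = 0.9282 × 1.035102 / 1.0209923 = 0.9410273.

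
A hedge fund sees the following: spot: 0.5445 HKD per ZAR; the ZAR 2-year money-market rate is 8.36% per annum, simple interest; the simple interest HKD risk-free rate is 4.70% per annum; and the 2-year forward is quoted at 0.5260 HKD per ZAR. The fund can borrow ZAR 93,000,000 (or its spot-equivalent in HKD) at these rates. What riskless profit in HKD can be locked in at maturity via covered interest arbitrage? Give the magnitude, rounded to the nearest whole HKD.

T = 2 years.
Invest the ZAR and cover forward: 93,000,000 × 1.167200 × 0.5260 = HKD 57,097,089.60.
Convert at spot and invest in HKD: 93,000,000 × 0.5445 × 1.094000 = HKD 55,398,519.00.
The quoted forward overvalues ZAR, so borrow HKD, buy ZAR at spot, deposit the ZAR at 8.36%, and sell the proceeds forward at 0.5260.
Arbitrage profit = |57,097,089.60 − 55,398,519.00| = HKD 1,698,571.

HKD 1,698,571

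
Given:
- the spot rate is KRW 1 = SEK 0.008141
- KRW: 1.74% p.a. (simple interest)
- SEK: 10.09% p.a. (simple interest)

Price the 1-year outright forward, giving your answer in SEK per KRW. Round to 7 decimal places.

T = 1 year.
Growth of 1 SEK over T: 1 + 0.1009×1 = 1.100900.
Growth of 1 KRW over T: 1 + 0.0174×1 = 1.017400.
CIP: F = S · (grow SEK)/(grow KRW) = 0.008141 × 1.100900/1.017400 = 0.008809148 SEK per KRW.

0.0088091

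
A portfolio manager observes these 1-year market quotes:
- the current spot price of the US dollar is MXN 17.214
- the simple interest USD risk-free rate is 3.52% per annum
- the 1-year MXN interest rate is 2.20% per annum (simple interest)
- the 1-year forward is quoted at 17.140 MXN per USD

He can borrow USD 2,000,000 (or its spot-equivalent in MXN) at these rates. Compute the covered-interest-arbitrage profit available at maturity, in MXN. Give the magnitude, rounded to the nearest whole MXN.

MXN 301,240

T = 1 year.
Route A — deposit USD, sell forward: 2,000,000 × 1.035200 × 17.140 = MXN 35,486,656.00.
Route B — convert at spot, deposit MXN: 2,000,000 × 17.214 × 1.022000 = MXN 35,185,416.00.
The quoted forward overvalues USD, so borrow MXN, buy USD at spot, deposit the USD at 3.52%, and sell the proceeds forward at 17.140.
Arbitrage profit = |35,486,656.00 − 35,185,416.00| = MXN 301,240.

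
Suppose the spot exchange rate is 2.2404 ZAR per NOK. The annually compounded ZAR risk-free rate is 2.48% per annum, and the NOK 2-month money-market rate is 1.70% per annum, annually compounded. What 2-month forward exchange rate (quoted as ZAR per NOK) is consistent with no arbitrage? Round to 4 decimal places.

T = 2/12 years.
ZAR accumulates by (1 + 0.0248)^(2/12) = 1.0040913.
NOK growth factor: (1 + 0.0170)^(2/12) = 1.0028135.
CIP: F = S · (grow ZAR)/(grow NOK) = 2.2404 × 1.0040913/1.0028135 = 2.243255 ZAR per NOK.

2.2433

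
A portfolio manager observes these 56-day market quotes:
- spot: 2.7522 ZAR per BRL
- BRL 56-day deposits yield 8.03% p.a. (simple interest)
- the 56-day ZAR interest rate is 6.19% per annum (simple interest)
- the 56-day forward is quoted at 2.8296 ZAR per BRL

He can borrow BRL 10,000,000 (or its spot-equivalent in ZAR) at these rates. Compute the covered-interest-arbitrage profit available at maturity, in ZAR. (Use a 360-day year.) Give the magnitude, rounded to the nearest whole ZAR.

ZAR 862,442

T = 56/360 years.
Invest the BRL and cover forward: 10,000,000 × 1.0124911111 × 2.8296 = ZAR 28,649,448.48.
Convert at spot and invest in ZAR: 10,000,000 × 2.7522 × 1.0096288889 = ZAR 27,787,006.28.
The quoted forward overvalues BRL, so borrow ZAR, buy BRL at spot, deposit the BRL at 8.03%, and sell the proceeds forward at 2.8296.
Profit = 28,649,448.48 − 27,787,006.28 = ZAR 862,442.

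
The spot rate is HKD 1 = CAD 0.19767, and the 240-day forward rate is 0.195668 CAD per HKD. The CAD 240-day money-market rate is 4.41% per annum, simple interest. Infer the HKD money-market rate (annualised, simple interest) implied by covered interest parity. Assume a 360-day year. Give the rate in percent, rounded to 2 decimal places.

5.99%

T = 240/360 years.
By CIP, F/S equals the CAD-to-HKD growth ratio: 0.195668/0.19767 = 0.9898720.
CAD growth factor: 1 + 0.0441×240/360 = 1.029400.
So the HKD growth factor = 1.0399324.
r = (1.0399324 − 1)/(240/360) = 0.059899 → 5.99%.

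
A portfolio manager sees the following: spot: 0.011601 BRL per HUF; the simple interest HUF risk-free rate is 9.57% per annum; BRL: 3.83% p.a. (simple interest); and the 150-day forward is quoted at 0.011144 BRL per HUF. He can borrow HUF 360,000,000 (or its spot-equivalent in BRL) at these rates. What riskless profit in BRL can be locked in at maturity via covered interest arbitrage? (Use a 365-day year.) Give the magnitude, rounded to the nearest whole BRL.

BRL 72,474

T = 150/365 years.
Route A — deposit HUF, sell forward: 360,000,000 × 1.039328767 × 0.011144 = BRL 4,169,620.72.
Route B — convert at spot, deposit BRL: 360,000,000 × 0.011601 × 1.015739726 = BRL 4,242,094.76.
The quoted forward undervalues HUF, so borrow HUF, convert to BRL at spot, deposit the BRL at 3.83%, and buy HUF forward at 0.011144 to cover the loan.
The gap between the two covered legs is BRL 72,474.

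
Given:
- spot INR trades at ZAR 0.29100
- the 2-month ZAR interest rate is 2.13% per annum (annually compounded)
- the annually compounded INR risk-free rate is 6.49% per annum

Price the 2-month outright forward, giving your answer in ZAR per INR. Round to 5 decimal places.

T = 2/12 years.
Growth of 1 ZAR over T: (1 + 0.0213)^(2/12) = 1.0035189.
INR growth factor: (1 + 0.0649)^(2/12) = 1.0105353.
CIP: F = S · (grow ZAR)/(grow INR) = 0.291 × 1.0035189/1.0105353 = 0.2889795 ZAR per INR.

0.28898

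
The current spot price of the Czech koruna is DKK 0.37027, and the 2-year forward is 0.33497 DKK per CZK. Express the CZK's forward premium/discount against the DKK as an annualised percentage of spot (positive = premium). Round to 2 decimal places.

T = 2 years.
Period premium: (0.33497 − 0.37027)/0.37027 = -0.0953358.
Per annum: -0.0953358 / 2 = -0.047668 = -4.77%.

-4.77%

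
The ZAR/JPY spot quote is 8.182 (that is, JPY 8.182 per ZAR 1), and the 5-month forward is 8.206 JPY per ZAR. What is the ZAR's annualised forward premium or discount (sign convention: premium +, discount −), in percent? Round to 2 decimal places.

T = 5/12 years.
(F − S)/S = (8.206 − 8.182)/8.182 = 0.0029333.
Annualise by dividing by T: 0.0029333 / (5/12) = 0.007040 → 0.70%.

+0.70%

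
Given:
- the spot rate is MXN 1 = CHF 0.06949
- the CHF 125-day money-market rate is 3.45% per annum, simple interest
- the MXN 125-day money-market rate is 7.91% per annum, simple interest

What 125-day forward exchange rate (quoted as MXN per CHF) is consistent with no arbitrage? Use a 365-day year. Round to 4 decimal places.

14.6078

T = 125/365 years.
Growth of 1 CHF over T: 1 + 0.0345×125/365 = 1.01181507.
MXN growth factor: 1 + 0.0791×125/365 = 1.02708904.
So F = 0.06949 × 1.01181507 / 1.02708904 = 0.068456605 (CHF/MXN).
Quoted the other way: 1/0.068456605 = 14.6078 MXN per CHF.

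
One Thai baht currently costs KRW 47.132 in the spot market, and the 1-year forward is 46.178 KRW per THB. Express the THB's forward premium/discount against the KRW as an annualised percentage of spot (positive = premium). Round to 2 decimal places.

-2.02%

T = 1 year.
(F − S)/S = (46.178 − 47.132)/47.132 = -0.0202410.
Annualise by dividing by T: -0.0202410 / 1 = -0.020241 → -2.02%.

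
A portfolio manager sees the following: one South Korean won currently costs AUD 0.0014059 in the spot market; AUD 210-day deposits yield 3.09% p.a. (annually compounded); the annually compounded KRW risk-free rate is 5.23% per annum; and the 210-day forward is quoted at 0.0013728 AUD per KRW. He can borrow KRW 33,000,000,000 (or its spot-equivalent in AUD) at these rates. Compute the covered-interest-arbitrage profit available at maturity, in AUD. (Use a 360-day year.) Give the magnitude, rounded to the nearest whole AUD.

T = 210/360 years.
Route A — deposit KRW, sell forward: 33,000,000,000 × 1.0301838788 × 0.0013728 = AUD 46,669,802.15.
Route B — convert at spot, deposit AUD: 33,000,000,000 × 0.0014059 × 1.0179106263 = AUD 47,225,658.13.
The quoted forward undervalues KRW, so borrow KRW, convert to AUD at spot, deposit the AUD at 3.09%, and buy KRW forward at 0.0013728 to cover the loan.
Profit = 47,225,658.13 − 46,669,802.15 = AUD 555,856.

AUD 555,856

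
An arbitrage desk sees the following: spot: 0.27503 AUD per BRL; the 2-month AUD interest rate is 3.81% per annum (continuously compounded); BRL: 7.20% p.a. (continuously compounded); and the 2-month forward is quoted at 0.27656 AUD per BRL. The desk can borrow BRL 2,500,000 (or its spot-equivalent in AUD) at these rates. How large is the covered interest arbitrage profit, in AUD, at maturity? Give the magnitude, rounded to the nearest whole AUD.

AUD 7,792

T = 2/12 years.
Keep in BRL, deliver into the forward: 2,500,000·1.01207229·0.27656 = AUD 699,746.78.
Swap to AUD now, deposit: 2,500,000·0.27503·1.0063702 = AUD 691,954.99.
The quoted forward overvalues BRL, so borrow AUD, buy BRL at spot, deposit the BRL at 7.20%, and sell the proceeds forward at 0.27656.
Profit = 699,746.78 − 691,954.99 = AUD 7,792.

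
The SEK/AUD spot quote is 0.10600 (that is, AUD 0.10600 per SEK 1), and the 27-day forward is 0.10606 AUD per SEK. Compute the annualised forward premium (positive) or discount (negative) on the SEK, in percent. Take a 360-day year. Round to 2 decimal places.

T = 27/360 years.
SEK trades forward at +0.05660% vs spot over the period.
Per annum: 0.0005660 / (27/360) = 0.007547 = 0.75%.

+0.75%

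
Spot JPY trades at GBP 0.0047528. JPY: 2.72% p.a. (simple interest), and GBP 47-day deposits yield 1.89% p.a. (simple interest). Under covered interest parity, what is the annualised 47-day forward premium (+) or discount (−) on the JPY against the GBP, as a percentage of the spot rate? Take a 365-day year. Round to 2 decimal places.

-0.83%

T = 47/365 years.
CIP forward (GBP per JPY) = 0.0047528 × 1.0024337/1.0035025 = 0.0047477379.
(F − S)/S ÷ T = (0.0047477379 − 0.0047528)/0.0047528/(47/365) = -0.008271 → -0.83%.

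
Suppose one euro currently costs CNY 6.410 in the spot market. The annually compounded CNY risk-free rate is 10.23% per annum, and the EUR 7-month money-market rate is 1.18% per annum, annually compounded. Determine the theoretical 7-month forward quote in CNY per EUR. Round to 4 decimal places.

6.7385

T = 7/12 years.
CNY accumulates by (1 + 0.1023)^(7/12) = 1.0584611.
EUR accumulates by (1 + 0.0118)^(7/12) = 1.0068665.
CIP: F = S · (grow CNY)/(grow EUR) = 6.41 × 1.0584611/1.0068665 = 6.738466 CNY per EUR.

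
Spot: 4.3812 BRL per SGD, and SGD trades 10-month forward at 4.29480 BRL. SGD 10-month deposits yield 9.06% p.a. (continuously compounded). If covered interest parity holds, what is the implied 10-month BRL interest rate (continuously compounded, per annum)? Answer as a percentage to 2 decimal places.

6.67%

T = 10/12 years.
F/S = 4.2948/4.3812 = 0.9802794 = (growth of BRL) / (growth of SGD).
The SGD side grows by e^(0.0906×10/12) = 1.0784232.
Hence g_BRL = 1.057156.
r = ln(1.057156)/(10/12) = 0.066699 → 6.67%.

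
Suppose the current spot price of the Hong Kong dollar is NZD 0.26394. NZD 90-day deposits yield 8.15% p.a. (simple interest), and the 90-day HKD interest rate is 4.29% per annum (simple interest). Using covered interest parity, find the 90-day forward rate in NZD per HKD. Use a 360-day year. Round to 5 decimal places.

0.26646

T = 90/360 years.
NZD accumulates by 1 + 0.0815×90/360 = 1.020375.
HKD accumulates by 1 + 0.0429×90/360 = 1.010725.
Forward (NZD per HKD) = 0.26394 × 1.020375 / 1.010725 = 0.2664600.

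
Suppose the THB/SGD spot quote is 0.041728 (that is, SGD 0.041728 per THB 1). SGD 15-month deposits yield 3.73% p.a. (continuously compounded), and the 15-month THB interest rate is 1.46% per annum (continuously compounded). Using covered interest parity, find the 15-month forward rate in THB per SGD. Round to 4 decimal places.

T = 15/12 years.
SGD accumulates by e^(0.0373×15/12) = 1.04772904.
THB growth factor: e^(0.0146×15/12) = 1.01841755.
Forward (SGD per THB) = 0.041728 × 1.04772904 / 1.01841755 = 0.042928991.
Invert for THB per SGD: 1 / 0.042928991 = 23.2943.

23.2943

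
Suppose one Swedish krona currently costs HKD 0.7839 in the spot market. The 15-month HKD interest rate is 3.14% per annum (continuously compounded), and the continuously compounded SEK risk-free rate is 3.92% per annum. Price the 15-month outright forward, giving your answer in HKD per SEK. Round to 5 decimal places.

0.77629

T = 15/12 years.
Growth of 1 HKD over T: e^(0.0314×15/12) = 1.0400305.
SEK growth factor: e^(0.0392×15/12) = 1.0502204.
CIP: F = S · (grow HKD)/(grow SEK) = 0.7839 × 1.0400305/1.0502204 = 0.7762941 HKD per SEK.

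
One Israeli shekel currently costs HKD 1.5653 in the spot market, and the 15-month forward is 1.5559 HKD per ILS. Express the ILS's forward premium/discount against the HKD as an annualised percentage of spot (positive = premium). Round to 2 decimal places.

T = 15/12 years.
ILS trades forward at -0.60052% vs spot over the period.
Annualise by dividing by T: -0.0060052 / (15/12) = -0.004804 → -0.48%.

-0.48%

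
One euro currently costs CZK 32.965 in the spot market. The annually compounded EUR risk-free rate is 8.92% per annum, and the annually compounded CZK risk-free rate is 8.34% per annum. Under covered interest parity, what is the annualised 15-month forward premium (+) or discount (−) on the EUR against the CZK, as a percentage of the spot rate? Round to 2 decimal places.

T = 15/12 years.
No-arbitrage forward: 32.965 × 1.1053149 / 1.1127165 = 32.745722 CZK/EUR.
(F − S)/S ÷ T = (32.745722 − 32.965)/32.965/(15/12) = -0.005321 → -0.53%.

-0.53%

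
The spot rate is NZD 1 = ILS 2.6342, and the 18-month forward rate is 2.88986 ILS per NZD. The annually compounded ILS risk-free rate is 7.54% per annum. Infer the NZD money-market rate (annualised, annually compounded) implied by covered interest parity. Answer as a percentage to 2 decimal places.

1.10%

T = 18/12 years.
F/S = 2.88986/2.6342 = 1.0970541 = (growth of ILS) / (growth of NZD).
ILS growth factor: (1 + 0.0754)^(18/12) = 1.1152059.
So the NZD growth factor = 1.0165459.
Annualise: 1.0165459^(12/18) − 1 = 0.011000 = 1.10%.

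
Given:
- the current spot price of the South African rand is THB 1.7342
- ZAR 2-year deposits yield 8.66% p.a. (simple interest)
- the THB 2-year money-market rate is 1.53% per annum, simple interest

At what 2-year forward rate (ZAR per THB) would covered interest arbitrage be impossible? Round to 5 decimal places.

T = 2 years.
Growth of 1 THB over T: 1 + 0.0153×2 = 1.030600.
Growth of 1 ZAR over T: 1 + 0.0866×2 = 1.173200.
Forward (THB per ZAR) = 1.7342 × 1.030600 / 1.173200 = 1.523412.
Quoted the other way: 1/1.523412 = 0.65642 ZAR per THB.

0.65642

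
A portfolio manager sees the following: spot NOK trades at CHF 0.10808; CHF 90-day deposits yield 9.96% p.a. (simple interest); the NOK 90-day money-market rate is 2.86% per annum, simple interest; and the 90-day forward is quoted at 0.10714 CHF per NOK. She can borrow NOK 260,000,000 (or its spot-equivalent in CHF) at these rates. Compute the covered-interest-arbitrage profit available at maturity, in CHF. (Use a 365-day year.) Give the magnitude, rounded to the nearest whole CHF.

T = 90/365 years.
Route A — deposit NOK, sell forward: 260,000,000 × 1.0070520548 × 0.10714 = CHF 28,052,844.86.
Route B — convert at spot, deposit CHF: 260,000,000 × 0.10808 × 1.0245589041 = CHF 28,790,924.85.
The quoted forward undervalues NOK, so borrow NOK, convert to CHF at spot, deposit the CHF at 9.96%, and buy NOK forward at 0.10714 to cover the loan.
Arbitrage profit = |28,052,844.86 − 28,790,924.85| = CHF 738,080.

CHF 738,080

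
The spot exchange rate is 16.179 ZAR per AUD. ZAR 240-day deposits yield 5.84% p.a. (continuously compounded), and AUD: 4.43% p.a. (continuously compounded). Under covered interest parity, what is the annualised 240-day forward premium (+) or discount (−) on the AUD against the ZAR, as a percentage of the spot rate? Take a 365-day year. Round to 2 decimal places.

+1.42%

T = 240/365 years.
CIP forward (ZAR per AUD) = 16.179 × 1.0391468/1.0295572 = 16.329696.
(F − S)/S ÷ T = (16.329696 − 16.179)/16.179/(240/365) = 0.014165 → 1.42%.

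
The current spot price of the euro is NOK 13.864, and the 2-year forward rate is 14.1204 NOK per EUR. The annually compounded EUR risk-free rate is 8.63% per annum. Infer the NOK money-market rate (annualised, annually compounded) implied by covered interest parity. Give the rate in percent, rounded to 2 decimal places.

9.63%

T = 2 years.
CIP gives F = S · g_NOK/g_EUR, so g_NOK/g_EUR = 14.1204/13.864 = 1.0184939.
EUR growth factor: (1 + 0.0863)^2 = 1.1800477.
So the NOK growth factor = 1.2018714.
Annualise: 1.2018714^(1/2) − 1 = 0.096299 = 9.63%.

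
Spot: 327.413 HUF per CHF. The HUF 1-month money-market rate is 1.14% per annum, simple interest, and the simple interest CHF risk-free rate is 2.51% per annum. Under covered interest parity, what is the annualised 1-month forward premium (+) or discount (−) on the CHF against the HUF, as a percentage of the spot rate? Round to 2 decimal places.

-1.37%

T = 1/12 years.
No-arbitrage forward: 327.413 × 1.000950 / 1.0020917 = 327.039973 HUF/CHF.
(F − S)/S ÷ T = (327.039973 − 327.413)/327.413/(1/12) = -0.013672 → -1.37%.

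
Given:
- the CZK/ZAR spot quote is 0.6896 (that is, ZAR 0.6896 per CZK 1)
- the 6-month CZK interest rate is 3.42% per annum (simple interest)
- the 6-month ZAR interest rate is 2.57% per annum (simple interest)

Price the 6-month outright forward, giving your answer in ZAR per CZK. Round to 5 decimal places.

0.68672

T = 6/12 years.
Growth of 1 ZAR over T: 1 + 0.0257×6/12 = 1.012850.
Growth of 1 CZK over T: 1 + 0.0342×6/12 = 1.017100.
CIP: F = S · (grow ZAR)/(grow CZK) = 0.6896 × 1.012850/1.017100 = 0.6867185 ZAR per CZK.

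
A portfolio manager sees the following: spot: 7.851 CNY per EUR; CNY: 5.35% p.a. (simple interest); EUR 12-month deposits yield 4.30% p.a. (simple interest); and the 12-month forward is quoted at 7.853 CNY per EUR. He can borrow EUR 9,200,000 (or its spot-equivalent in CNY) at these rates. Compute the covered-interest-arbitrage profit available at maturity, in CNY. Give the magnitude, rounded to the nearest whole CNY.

CNY 739,215

T = 1 year.
Invest the EUR and cover forward: 9,200,000 × 1.043000 × 7.853 = CNY 75,354,246.80.
Convert at spot and invest in CNY: 9,200,000 × 7.851 × 1.053500 = CNY 76,093,462.20.
The quoted forward undervalues EUR, so borrow EUR, convert to CNY at spot, deposit the CNY at 5.35%, and buy EUR forward at 7.853 to cover the loan.
Profit = 76,093,462.20 − 75,354,246.80 = CNY 739,215.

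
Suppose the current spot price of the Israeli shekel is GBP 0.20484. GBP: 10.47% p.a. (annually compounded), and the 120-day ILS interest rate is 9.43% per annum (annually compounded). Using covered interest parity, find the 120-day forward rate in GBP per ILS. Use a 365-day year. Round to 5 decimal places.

0.20548

T = 120/365 years.
GBP accumulates by (1 + 0.1047)^(120/365) = 1.0332783.
ILS growth factor: (1 + 0.0943)^(120/365) = 1.0300701.
CIP: F = S · (grow GBP)/(grow ILS) = 0.20484 × 1.0332783/1.0300701 = 0.2054780 GBP per ILS.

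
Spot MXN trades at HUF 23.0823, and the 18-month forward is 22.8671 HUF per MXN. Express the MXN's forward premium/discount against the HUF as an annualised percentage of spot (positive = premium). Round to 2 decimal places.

-0.62%

T = 18/12 years.
(F − S)/S = (22.8671 − 23.0823)/23.0823 = -0.0093232.
Per annum: -0.0093232 / (18/12) = -0.006215 = -0.62%.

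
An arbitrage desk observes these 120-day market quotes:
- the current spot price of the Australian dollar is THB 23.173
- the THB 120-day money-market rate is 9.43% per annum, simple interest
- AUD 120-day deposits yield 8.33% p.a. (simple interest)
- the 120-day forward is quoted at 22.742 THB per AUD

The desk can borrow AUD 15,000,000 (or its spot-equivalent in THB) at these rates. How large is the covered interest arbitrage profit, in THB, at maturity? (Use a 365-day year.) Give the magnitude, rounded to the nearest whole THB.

THB 7,899,108

T = 120/365 years.
Route A — deposit AUD, sell forward: 15,000,000 × 1.02738630137 × 22.742 = THB 350,472,288.99.
Route B — convert at spot, deposit THB: 15,000,000 × 23.173 × 1.03100273973 = THB 358,371,397.32.
The quoted forward undervalues AUD, so borrow AUD, convert to THB at spot, deposit the THB at 9.43%, and buy AUD forward at 22.742 to cover the loan.
Arbitrage profit = |350,472,288.99 − 358,371,397.32| = THB 7,899,108.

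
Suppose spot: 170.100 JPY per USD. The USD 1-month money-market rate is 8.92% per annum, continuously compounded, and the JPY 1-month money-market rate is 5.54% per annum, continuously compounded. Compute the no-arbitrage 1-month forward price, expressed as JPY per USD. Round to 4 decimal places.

T = 1/12 years.
Growth of 1 JPY over T: e^(0.0554×1/12) = 1.00462734.
Growth of 1 USD over T: e^(0.0892×1/12) = 1.007461029.
So F = 170.1 × 1.00462734 / 1.007461029 = 169.621559 (JPY/USD).

169.6216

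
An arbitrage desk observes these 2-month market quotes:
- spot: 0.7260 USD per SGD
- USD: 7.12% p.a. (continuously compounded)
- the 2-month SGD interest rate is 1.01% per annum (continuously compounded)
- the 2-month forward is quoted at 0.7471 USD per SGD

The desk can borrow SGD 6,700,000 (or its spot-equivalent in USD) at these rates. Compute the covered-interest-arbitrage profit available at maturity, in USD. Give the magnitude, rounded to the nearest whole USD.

USD 91,737

T = 2/12 years.
Invest the SGD and cover forward: 6,700,000 × 1.001684751 × 0.7471 = USD 5,014,003.14.
Convert at spot and invest in USD: 6,700,000 × 0.7260 × 1.011937355 = USD 4,922,265.68.
The quoted forward overvalues SGD, so borrow USD, buy SGD at spot, deposit the SGD at 1.01%, and sell the proceeds forward at 0.7471.
Profit = 5,014,003.14 − 4,922,265.68 = USD 91,737.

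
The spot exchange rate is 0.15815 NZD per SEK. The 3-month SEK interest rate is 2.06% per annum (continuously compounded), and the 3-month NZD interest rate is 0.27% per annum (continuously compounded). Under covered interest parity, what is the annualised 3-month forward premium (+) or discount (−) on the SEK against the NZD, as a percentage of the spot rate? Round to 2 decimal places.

T = 3/12 years.
CIP forward (NZD per SEK) = 0.15815 × 1.0006752/1.0051633 = 0.15744385.
Annualised premium = (F − S)/S × (1/T) = (0.15744385 − 0.15815)/0.15815 ÷ (3/12) = -1.79%.

-1.79%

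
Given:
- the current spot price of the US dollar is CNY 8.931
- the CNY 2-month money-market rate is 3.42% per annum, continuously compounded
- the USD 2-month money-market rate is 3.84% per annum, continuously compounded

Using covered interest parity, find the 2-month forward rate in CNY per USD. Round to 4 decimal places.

T = 2/12 years.
CNY growth factor: e^(0.0342×2/12) = 1.0057163.
Growth of 1 USD over T: e^(0.0384×2/12) = 1.0064205.
CIP: F = S · (grow CNY)/(grow USD) = 8.931 × 1.0057163/1.0064205 = 8.924751 CNY per USD.

8.9248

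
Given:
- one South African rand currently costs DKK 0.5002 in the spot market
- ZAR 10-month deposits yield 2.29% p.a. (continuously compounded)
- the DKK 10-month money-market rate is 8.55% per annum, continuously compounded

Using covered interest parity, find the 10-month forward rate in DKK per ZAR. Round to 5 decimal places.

0.52699

T = 10/12 years.
DKK growth factor: e^(0.0855×10/12) = 1.0738497.
Growth of 1 ZAR over T: e^(0.0229×10/12) = 1.0192666.
So F = 0.5002 × 1.0738497 / 1.0192666 = 0.5269864 (DKK/ZAR).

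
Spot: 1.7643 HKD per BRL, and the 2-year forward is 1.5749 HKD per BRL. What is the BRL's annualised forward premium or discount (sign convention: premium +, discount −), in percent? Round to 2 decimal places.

T = 2 years.
BRL trades forward at -10.73514% vs spot over the period.
×(1/T) gives -5.37% p.a.

-5.37%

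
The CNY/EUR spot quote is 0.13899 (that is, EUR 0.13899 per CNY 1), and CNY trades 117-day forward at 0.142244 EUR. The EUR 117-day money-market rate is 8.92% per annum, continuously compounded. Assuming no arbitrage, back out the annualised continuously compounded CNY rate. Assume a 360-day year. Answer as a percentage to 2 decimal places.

1.80%

T = 117/360 years.
F/S = 0.142244/0.13899 = 1.0234118 = (growth of EUR) / (growth of CNY).
The EUR side grows by e^(0.0892×117/360) = 1.0294143.
Hence g_CNY = 1.0058652.
r = ln(1.0058652)/(117/360) = 0.017994 → 1.80%.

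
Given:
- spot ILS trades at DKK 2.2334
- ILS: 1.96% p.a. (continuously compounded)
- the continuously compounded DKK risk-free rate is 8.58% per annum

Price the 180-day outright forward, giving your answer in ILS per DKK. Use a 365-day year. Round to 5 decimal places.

T = 180/365 years.
DKK accumulates by e^(0.0858×180/365) = 1.0432203.
Growth of 1 ILS over T: e^(0.0196×180/365) = 1.0097126.
Forward (DKK per ILS) = 2.2334 × 1.0432203 / 1.0097126 = 2.307516.
Invert for ILS per DKK: 1 / 2.307516 = 0.43337.

0.43337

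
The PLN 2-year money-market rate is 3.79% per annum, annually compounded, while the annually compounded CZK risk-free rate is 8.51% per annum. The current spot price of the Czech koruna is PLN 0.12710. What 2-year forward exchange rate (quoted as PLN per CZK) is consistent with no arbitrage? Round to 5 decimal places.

0.11628

T = 2 years.
PLN accumulates by (1 + 0.0379)^2 = 1.0772364.
CZK growth factor: (1 + 0.0851)^2 = 1.177442.
CIP: F = S · (grow PLN)/(grow CZK) = 0.1271 × 1.0772364/1.177442 = 0.1162832 PLN per CZK.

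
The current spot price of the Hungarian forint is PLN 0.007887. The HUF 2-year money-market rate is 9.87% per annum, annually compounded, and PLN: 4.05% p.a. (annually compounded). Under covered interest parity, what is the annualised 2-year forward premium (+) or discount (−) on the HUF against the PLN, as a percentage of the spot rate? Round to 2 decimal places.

T = 2 years.
CIP forward (PLN per HUF) = 0.007887 × 1.0826402/1.2071417 = 0.007073555.
(F − S)/S ÷ T = (0.007073555 − 0.007887)/0.007887/2 = -0.051569 → -5.16%.

-5.16%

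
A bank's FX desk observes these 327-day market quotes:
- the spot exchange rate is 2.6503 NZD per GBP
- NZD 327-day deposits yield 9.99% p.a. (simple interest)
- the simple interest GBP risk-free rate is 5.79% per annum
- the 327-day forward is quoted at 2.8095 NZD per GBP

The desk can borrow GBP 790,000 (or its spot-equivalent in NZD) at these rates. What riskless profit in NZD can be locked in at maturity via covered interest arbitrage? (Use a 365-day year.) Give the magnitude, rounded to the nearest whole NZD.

NZD 53,510

T = 327/365 years.
Invest the GBP and cover forward: 790,000 × 1.051872055 × 2.8095 = NZD 2,334,635.29.
Convert at spot and invest in NZD: 790,000 × 2.6503 × 1.089499452 = NZD 2,281,125.31.
The quoted forward overvalues GBP, so borrow NZD, buy GBP at spot, deposit the GBP at 5.79%, and sell the proceeds forward at 2.8095.
Profit = 2,334,635.29 − 2,281,125.31 = NZD 53,510.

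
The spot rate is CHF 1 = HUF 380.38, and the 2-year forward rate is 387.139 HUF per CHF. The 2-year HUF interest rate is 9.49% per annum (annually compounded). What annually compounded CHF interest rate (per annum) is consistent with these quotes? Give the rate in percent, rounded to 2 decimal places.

T = 2 years.
CIP gives F = S · g_HUF/g_CHF, so g_HUF/g_CHF = 387.139/380.38 = 1.0177691.
HUF growth factor: (1 + 0.0949)^2 = 1.198806.
That pins the CHF growth at 1.1778762.
Annualise: 1.1778762^(1/2) − 1 = 0.085300 = 8.53%.

8.53%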